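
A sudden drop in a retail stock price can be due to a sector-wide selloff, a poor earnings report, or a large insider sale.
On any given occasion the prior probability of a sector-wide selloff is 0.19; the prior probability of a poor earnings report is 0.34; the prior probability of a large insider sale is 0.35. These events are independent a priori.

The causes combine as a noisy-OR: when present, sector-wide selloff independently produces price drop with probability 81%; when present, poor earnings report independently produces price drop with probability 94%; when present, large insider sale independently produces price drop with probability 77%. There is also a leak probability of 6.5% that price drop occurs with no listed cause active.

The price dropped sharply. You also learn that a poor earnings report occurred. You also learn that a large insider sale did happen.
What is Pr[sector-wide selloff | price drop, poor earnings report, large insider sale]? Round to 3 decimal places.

Pr[sector-wide selloff | price drop, poor earnings report, large insider sale] ≈ 0.192

Under noisy-OR, P(price drop | causes) = 1 − (1−0.065)·∏(1−qᵢ) over the active causes.
P(price drop | poor earnings report, large insider sale) = 0.987097·0.81 + 0.997548·0.19 = 0.799549 + 0.189534 = 0.989083
Of this, 0.189534 comes from 0.997548·0.19 (the sector-wide selloff=true cases).
So P(sector-wide selloff | price drop, poor earnings report, large insider sale) = 0.189534/0.989083 ≈ 0.192.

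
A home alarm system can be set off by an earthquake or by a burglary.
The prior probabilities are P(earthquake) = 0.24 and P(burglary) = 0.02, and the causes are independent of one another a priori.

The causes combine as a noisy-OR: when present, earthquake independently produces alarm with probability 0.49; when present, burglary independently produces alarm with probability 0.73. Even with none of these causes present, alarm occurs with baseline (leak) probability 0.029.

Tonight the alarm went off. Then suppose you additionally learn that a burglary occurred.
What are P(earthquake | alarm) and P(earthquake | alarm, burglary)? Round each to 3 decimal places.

P(earthquake | alarm) ≈ 0.789; P(earthquake | alarm, burglary) ≈ 0.270

Under noisy-OR, P(alarm | causes) = 1 − (1−0.029)·∏(1−qᵢ) over the active causes.
P(alarm) = 0.029×0.76×0.98 + 0.73783×0.76×0.02 + 0.50479×0.24×0.98 + 0.866293×0.24×0.02 = 0.021599 + 0.011215 + 0.118727 + 0.004158 = 0.155699
The earthquake-present share is 0.118727 + 0.004158 = 0.122885.
P(earthquake | alarm) = 0.122885 / 0.155699 ≈ 0.789

Now also conditioning on burglary=true:
By total probability over both values of earthquake:
  P(alarm | burglary) = 0.73783·0.76 + 0.866293·0.24
        = 0.560751 + 0.207910 = 0.768661
Keeping only the earthquake-present terms gives 0.207910, so
  P(earthquake | alarm, burglary) = 0.207910 / 0.768661 ≈ 0.270
This is intercausal reasoning (explaining away): once burglary accounts for the alarm, earthquake becomes less likely.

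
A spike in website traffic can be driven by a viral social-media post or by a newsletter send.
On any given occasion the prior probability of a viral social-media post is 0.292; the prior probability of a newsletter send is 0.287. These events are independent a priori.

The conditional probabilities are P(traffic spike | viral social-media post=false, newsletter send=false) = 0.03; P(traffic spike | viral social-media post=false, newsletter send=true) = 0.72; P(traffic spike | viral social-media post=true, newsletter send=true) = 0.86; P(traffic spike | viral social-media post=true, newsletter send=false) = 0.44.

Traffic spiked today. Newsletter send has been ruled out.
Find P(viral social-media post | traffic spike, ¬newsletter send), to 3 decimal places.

By total probability over both values of viral social-media post:
  P(traffic spike | ¬newsletter send) = 0.03·0.708 + 0.44·0.292
        = 0.021240 + 0.128480 = 0.149720
Configurations with viral social-media post contribute 0.128480, so
  P(viral social-media post | traffic spike, ¬newsletter send) = 0.128480 / 0.149720 ≈ 0.858

P(viral social-media post | traffic spike, ¬newsletter send) ≈ 0.858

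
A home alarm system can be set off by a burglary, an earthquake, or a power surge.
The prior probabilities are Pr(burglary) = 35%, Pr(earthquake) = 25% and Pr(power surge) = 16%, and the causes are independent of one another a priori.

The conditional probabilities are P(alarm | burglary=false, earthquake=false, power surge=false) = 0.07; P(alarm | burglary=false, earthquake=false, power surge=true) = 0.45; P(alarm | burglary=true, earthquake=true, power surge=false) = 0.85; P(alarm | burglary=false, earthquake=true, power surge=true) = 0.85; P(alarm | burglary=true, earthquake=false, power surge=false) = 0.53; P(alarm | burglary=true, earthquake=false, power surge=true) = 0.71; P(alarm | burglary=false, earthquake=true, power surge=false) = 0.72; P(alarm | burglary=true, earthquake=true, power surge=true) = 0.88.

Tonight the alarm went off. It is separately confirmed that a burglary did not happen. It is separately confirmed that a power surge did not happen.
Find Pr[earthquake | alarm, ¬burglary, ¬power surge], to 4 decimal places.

Pr[earthquake | alarm, ¬burglary, ¬power surge] ≈ 0.7742

P(alarm | ¬burglary, ¬power surge) = 0.07×0.75 + 0.72×0.25 = 0.052500 + 0.180000 = 0.232500
Restricting to configurations with earthquake present: 0.72×0.25 = 0.180000.
P(earthquake | alarm, ¬burglary, ¬power surge) = 0.180000 / 0.232500 ≈ 0.7742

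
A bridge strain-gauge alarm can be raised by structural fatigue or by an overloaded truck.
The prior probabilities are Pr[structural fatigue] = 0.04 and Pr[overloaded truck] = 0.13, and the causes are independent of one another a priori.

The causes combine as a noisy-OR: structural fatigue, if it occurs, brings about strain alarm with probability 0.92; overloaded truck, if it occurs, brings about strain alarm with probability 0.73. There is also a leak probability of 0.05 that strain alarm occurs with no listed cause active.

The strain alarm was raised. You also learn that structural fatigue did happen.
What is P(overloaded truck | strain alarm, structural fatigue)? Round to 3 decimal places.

P(overloaded truck | strain alarm, structural fatigue) ≈ 0.137

Under noisy-OR, P(strain alarm | causes) = 1 − (1−0.05)·∏(1−qᵢ) over the active causes.
Sum P(strain alarm|·) weighted by the priors over both values of overloaded truck:
  P(strain alarm | structural fatigue) = 0.924*0.87 + 0.97948*0.13
        = 0.803880 + 0.127332 = 0.931212
Configurations with overloaded truck contribute 0.127332, so
  P(overloaded truck | strain alarm, structural fatigue) = 0.127332 / 0.931212 ≈ 0.137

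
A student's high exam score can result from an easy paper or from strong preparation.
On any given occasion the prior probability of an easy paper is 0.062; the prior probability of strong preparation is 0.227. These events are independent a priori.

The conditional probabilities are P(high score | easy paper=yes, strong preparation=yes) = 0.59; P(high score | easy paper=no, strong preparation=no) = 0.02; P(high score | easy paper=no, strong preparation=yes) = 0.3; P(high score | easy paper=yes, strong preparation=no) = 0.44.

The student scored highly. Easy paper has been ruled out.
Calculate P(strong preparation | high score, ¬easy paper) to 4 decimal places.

P(high score | ¬easy paper) = 0.02·0.773 + 0.3·0.227 = 0.015460 + 0.068100 = 0.083560
The strong preparation-present share is 0.3·0.227 = 0.068100.
P(strong preparation | high score, ¬easy paper) = 0.068100 / 0.083560 ≈ 0.8150

P(strong preparation | high score, ¬easy paper) ≈ 0.8150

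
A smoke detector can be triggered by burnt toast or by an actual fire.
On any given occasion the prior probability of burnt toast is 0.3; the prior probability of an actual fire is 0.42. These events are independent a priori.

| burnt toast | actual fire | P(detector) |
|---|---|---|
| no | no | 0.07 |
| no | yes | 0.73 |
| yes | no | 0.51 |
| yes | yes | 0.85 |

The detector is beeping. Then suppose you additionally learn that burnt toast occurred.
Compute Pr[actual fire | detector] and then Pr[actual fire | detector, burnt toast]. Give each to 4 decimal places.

Enumerate the 4 (burnt toast, actual fire) configurations and weight by the priors:
  P(detector) = 0.07×0.7×0.58 + 0.73×0.7×0.42 + 0.51×0.3×0.58 + 0.85×0.3×0.42
        = 0.028420 + 0.214620 + 0.088740 + 0.107100 = 0.438880
Configurations with actual fire contribute 0.321720, so
  P(actual fire | detector) = 0.321720 / 0.438880 ≈ 0.7330

Now condition on the additional information:
Sum P(detector|·) weighted by the priors over both values of actual fire:
  P(detector | burnt toast) = 0.51×0.58 + 0.85×0.42
        = 0.295800 + 0.357000 = 0.652800
Configurations with actual fire contribute 0.357000, so
  P(actual fire | detector, burnt toast) = 0.357000 / 0.652800 ≈ 0.5469
This is intercausal reasoning (explaining away): once burnt toast accounts for the detector, actual fire becomes less likely.

Pr[actual fire | detector] ≈ 0.7330; Pr[actual fire | detector, burnt toast] ≈ 0.5469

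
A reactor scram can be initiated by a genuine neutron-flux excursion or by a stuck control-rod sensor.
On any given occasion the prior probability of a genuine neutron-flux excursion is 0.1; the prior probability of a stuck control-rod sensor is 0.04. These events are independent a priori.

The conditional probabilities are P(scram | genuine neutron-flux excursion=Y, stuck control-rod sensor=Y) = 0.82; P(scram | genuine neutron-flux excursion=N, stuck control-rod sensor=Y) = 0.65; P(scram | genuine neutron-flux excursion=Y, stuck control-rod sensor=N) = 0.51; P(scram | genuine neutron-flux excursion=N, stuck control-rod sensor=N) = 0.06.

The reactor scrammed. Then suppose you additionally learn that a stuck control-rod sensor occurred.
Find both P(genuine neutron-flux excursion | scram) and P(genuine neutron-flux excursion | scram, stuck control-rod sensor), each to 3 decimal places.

P(scram) = 0.06×0.9×0.96 + 0.65×0.9×0.04 + 0.51×0.1×0.96 + 0.82×0.1×0.04 = 0.051840 + 0.023400 + 0.048960 + 0.003280 = 0.127480
The genuine neutron-flux excursion-present share is 0.048960 + 0.003280 = 0.052240.
P(genuine neutron-flux excursion | scram) = 0.052240 / 0.127480 ≈ 0.410

With the extra evidence:
P(scram | stuck control-rod sensor) = 0.65×0.9 + 0.82×0.1 = 0.585000 + 0.082000 = 0.667000
Restricting to configurations with genuine neutron-flux excursion present: 0.82×0.1 = 0.082000.
So P(genuine neutron-flux excursion | scram, stuck control-rod sensor) = 0.082000/0.667000 ≈ 0.123.
— stuck control-rod sensor explains away the evidence for genuine neutron-flux excursion.

P(genuine neutron-flux excursion | scram) ≈ 0.410; P(genuine neutron-flux excursion | scram, stuck control-rod sensor) ≈ 0.123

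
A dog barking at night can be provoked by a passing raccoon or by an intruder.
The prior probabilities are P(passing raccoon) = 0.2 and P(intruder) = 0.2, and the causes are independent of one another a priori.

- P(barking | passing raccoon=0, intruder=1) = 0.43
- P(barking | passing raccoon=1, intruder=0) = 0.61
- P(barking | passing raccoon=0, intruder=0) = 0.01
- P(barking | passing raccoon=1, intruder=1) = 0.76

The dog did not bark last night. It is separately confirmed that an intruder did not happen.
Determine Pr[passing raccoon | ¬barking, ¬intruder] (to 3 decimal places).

Sum P(¬barking|·) weighted by the priors over both values of passing raccoon:
  P(¬barking | ¬intruder) = 0.99*0.8 + 0.39*0.2
        = 0.792000 + 0.078000 = 0.870000
The terms with passing raccoon present sum to 0.078000, so
  P(passing raccoon | ¬barking, ¬intruder) = 0.078000 / 0.870000 ≈ 0.090

Pr[passing raccoon | ¬barking, ¬intruder] ≈ 0.090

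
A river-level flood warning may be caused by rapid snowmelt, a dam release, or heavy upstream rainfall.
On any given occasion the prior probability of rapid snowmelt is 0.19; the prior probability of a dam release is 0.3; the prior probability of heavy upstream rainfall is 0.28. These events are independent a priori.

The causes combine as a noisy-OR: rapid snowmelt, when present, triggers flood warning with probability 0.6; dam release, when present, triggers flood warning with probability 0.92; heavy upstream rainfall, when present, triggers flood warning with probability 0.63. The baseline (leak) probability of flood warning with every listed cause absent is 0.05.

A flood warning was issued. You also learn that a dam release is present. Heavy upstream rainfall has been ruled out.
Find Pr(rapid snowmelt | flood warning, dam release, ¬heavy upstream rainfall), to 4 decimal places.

Under noisy-OR, P(flood warning | causes) = 1 − (1−0.05)·∏(1−qᵢ) over the active causes.
Sum P(flood warning|·) weighted by the priors over both values of rapid snowmelt:
  P(flood warning | dam release, ¬heavy upstream rainfall) = 0.924*0.81 + 0.9696*0.19
        = 0.748440 + 0.184224 = 0.932664
The terms with rapid snowmelt present sum to 0.184224, so
  P(rapid snowmelt | flood warning, dam release, ¬heavy upstream rainfall) = 0.184224 / 0.932664 ≈ 0.1975

Pr(rapid snowmelt | flood warning, dam release, ¬heavy upstream rainfall) ≈ 0.1975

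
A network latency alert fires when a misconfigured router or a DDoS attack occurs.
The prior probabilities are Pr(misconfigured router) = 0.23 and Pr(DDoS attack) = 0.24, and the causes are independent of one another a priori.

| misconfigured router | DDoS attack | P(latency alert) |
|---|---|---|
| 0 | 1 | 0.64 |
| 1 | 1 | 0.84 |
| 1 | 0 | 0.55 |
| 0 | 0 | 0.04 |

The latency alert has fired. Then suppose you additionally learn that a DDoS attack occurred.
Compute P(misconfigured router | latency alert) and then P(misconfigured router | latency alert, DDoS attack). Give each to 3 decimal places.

P(misconfigured router | latency alert) ≈ 0.501; P(misconfigured router | latency alert, DDoS attack) ≈ 0.282

P(latency alert) = 0.04×0.77×0.76 + 0.64×0.77×0.24 + 0.55×0.23×0.76 + 0.84×0.23×0.24 = 0.023408 + 0.118272 + 0.096140 + 0.046368 = 0.284188
Of this, 0.142508 comes from 0.096140 + 0.046368 (the misconfigured router=true cases).
Hence the posterior is 0.142508/0.284188 ≈ 0.501.

Now condition on the additional information:
P(latency alert | DDoS attack) = 0.64·0.77 + 0.84·0.23 = 0.492800 + 0.193200 = 0.686000
Of this, 0.193200 comes from 0.84·0.23 (the misconfigured router=true cases).
P(misconfigured router | latency alert, DDoS attack) = 0.193200 / 0.686000 ≈ 0.282
— DDoS attack explains away the evidence for misconfigured router.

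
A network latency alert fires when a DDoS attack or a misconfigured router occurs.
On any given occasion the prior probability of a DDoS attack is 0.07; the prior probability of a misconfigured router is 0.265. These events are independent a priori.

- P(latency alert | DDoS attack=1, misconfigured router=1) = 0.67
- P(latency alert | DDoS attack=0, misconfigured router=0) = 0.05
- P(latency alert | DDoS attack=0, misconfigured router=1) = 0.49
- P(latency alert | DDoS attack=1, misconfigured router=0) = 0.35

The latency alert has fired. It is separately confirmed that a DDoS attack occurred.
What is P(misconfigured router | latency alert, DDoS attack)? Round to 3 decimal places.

P(misconfigured router | latency alert, DDoS attack) ≈ 0.408

Weight on misconfigured router=true, given the evidence: 0.67×0.265 = 0.177550
The normalizing constant is 0.35×0.735 + 0.67×0.265 = 0.434800
P(misconfigured router | latency alert, DDoS attack) = 0.177550/0.434800 ≈ 0.408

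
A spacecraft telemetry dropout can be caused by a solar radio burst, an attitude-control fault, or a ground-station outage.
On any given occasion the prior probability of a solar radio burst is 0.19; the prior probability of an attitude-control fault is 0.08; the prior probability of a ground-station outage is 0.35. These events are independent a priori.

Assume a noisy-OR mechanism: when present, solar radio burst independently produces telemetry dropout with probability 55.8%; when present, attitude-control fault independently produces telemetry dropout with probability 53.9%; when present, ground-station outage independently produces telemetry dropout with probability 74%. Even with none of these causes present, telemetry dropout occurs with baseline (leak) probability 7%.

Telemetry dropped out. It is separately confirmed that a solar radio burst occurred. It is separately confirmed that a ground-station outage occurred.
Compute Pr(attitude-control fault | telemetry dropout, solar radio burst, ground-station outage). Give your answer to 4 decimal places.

Under noisy-OR, P(telemetry dropout | causes) = 1 − (1−0.07)·∏(1−qᵢ) over the active causes.
Enumerate both values of attitude-control fault and weight by the priors:
  P(telemetry dropout | solar radio burst, ground-station outage) = 0.893124×0.92 + 0.95073×0.08
        = 0.821674 + 0.076058 = 0.897732
Keeping only the attitude-control fault-present terms gives 0.076058, so
  P(attitude-control fault | telemetry dropout, solar radio burst, ground-station outage) = 0.076058 / 0.897732 ≈ 0.0847

Pr(attitude-control fault | telemetry dropout, solar radio burst, ground-station outage) ≈ 0.0847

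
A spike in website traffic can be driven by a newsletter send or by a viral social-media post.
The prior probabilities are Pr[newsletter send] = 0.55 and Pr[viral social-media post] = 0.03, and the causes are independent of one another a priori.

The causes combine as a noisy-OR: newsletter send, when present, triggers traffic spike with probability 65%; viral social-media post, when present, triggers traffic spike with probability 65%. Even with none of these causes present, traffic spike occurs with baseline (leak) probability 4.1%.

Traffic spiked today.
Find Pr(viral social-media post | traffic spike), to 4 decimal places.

Under noisy-OR, P(traffic spike | causes) = 1 − (1−0.041)·∏(1−qᵢ) over the active causes.
Sum P(traffic spike|·) weighted by the priors over the 4 (newsletter send, viral social-media post) configurations:
  P(traffic spike) = 0.041*0.45*0.97 + 0.66435*0.45*0.03 + 0.66435*0.55*0.97 + 0.882522*0.55*0.03
        = 0.017896 + 0.008969 + 0.354431 + 0.014562 = 0.395858
Configurations with viral social-media post contribute 0.023531, so
  P(viral social-media post | traffic spike) = 0.023531 / 0.395858 ≈ 0.0594

Pr(viral social-media post | traffic spike) ≈ 0.0594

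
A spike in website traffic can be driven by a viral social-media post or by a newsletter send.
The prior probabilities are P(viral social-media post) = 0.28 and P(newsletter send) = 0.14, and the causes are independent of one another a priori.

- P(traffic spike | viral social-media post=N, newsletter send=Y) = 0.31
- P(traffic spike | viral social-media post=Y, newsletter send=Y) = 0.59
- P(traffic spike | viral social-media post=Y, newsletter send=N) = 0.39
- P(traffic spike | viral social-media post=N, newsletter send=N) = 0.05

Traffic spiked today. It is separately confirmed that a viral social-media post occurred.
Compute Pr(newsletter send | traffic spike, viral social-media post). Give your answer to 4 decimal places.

P(traffic spike | viral social-media post) = 0.39·0.86 + 0.59·0.14 = 0.335400 + 0.082600 = 0.418000
Restricting to configurations with newsletter send present: 0.59·0.14 = 0.082600.
Hence the posterior is 0.082600/0.418000 ≈ 0.1976.

Pr(newsletter send | traffic spike, viral social-media post) ≈ 0.1976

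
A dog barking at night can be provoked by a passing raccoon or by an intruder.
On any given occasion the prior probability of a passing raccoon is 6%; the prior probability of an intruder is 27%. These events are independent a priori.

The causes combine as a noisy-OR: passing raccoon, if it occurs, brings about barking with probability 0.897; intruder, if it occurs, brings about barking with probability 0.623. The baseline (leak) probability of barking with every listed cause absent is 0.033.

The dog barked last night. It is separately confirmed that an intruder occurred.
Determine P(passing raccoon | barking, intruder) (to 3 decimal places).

P(passing raccoon | barking, intruder) ≈ 0.088

Under noisy-OR, P(barking | causes) = 1 − (1−0.033)·∏(1−qᵢ) over the active causes.
Numerator (weight on configurations with passing raccoon): 0.96245×0.06 = 0.057747
Normalizer over all consistent configurations: 0.635441×0.94 + 0.96245×0.06 = 0.655062
P(passing raccoon | barking, intruder) = 0.057747/0.655062 ≈ 0.088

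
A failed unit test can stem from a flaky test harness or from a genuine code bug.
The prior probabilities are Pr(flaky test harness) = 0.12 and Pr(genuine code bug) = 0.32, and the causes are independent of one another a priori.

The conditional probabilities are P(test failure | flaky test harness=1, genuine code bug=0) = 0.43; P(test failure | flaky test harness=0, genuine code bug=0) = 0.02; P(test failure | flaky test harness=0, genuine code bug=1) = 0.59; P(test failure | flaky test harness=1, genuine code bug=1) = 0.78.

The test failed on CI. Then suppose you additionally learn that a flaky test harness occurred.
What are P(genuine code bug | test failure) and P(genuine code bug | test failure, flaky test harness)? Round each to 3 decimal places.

P(genuine code bug | test failure) ≈ 0.806; P(genuine code bug | test failure, flaky test harness) ≈ 0.461

P(test failure) = 0.02×0.88×0.68 + 0.59×0.88×0.32 + 0.43×0.12×0.68 + 0.78×0.12×0.32 = 0.011968 + 0.166144 + 0.035088 + 0.029952 = 0.243152
The genuine code bug-present share is 0.166144 + 0.029952 = 0.196096.
So P(genuine code bug | test failure) = 0.196096/0.243152 ≈ 0.806.

Now condition on the additional information:
P(test failure | flaky test harness) = 0.43*0.68 + 0.78*0.32 = 0.292400 + 0.249600 = 0.542000
The genuine code bug-present share is 0.78*0.32 = 0.249600.
P(genuine code bug | test failure, flaky test harness) = 0.249600 / 0.542000 ≈ 0.461
— flaky test harness explains away the evidence for genuine code bug.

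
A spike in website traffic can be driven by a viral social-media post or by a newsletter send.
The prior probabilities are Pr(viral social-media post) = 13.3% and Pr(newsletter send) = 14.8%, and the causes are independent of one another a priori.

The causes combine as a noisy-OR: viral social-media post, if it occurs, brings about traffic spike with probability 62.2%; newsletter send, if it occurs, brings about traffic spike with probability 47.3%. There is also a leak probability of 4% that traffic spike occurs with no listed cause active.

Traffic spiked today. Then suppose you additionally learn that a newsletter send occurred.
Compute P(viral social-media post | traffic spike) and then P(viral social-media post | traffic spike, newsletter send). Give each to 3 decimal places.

P(viral social-media post | traffic spike) ≈ 0.487; P(viral social-media post | traffic spike, newsletter send) ≈ 0.201

Under noisy-OR, P(traffic spike | causes) = 1 − (1−0.04)·∏(1−qᵢ) over the active causes.
Sum P(traffic spike|·) weighted by the priors over the 4 (viral social-media post, newsletter send) configurations:
  P(traffic spike) = 0.04·0.867·0.852 + 0.49408·0.867·0.148 + 0.63712·0.133·0.852 + 0.808762·0.133·0.148
        = 0.029547 + 0.063398 + 0.072196 + 0.015920 = 0.181061
Keeping only the viral social-media post-present terms gives 0.088116, so
  P(viral social-media post | traffic spike) = 0.088116 / 0.181061 ≈ 0.487

Now also conditioning on newsletter send=true:
By total probability over both values of viral social-media post:
  P(traffic spike | newsletter send) = 0.49408*0.867 + 0.808762*0.133
        = 0.428367 + 0.107565 = 0.535932
Keeping only the viral social-media post-present terms gives 0.107565, so
  P(viral social-media post | traffic spike, newsletter send) = 0.107565 / 0.535932 ≈ 0.201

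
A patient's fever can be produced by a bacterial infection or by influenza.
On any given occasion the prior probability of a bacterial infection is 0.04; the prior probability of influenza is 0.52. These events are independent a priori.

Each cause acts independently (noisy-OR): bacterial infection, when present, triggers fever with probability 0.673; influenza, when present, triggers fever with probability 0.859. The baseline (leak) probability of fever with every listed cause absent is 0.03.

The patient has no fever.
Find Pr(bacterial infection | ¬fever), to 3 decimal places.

Under noisy-OR, P(fever | causes) = 1 − (1−0.03)·∏(1−qᵢ) over the active causes.
For the numerator, keep only bacterial infection=true terms: 0.006090 + 0.000930 = 0.007020
Normalizer over all consistent configurations: 0.97·0.96·0.48 + 0.13677·0.96·0.52 + 0.31719·0.04·0.48 + 0.044724·0.04·0.52 = 0.522272
Posterior = 0.007020 / 0.522272 ≈ 0.013

Pr(bacterial infection | ¬fever) ≈ 0.013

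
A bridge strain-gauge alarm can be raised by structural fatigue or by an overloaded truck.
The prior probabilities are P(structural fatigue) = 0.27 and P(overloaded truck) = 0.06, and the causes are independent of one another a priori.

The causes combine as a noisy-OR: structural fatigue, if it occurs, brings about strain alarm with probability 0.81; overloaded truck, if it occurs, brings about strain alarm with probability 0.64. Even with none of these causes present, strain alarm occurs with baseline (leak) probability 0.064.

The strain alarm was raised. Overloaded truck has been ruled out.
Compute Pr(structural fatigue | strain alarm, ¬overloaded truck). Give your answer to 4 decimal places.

Under noisy-OR, P(strain alarm | causes) = 1 − (1−0.064)·∏(1−qᵢ) over the active causes.
Numerator (weight on configurations with structural fatigue): 0.82216×0.27 = 0.221983
Normalizer over all consistent configurations: 0.064×0.73 + 0.82216×0.27 = 0.268703
Posterior = 0.221983 / 0.268703 ≈ 0.8261

Pr(structural fatigue | strain alarm, ¬overloaded truck) ≈ 0.8261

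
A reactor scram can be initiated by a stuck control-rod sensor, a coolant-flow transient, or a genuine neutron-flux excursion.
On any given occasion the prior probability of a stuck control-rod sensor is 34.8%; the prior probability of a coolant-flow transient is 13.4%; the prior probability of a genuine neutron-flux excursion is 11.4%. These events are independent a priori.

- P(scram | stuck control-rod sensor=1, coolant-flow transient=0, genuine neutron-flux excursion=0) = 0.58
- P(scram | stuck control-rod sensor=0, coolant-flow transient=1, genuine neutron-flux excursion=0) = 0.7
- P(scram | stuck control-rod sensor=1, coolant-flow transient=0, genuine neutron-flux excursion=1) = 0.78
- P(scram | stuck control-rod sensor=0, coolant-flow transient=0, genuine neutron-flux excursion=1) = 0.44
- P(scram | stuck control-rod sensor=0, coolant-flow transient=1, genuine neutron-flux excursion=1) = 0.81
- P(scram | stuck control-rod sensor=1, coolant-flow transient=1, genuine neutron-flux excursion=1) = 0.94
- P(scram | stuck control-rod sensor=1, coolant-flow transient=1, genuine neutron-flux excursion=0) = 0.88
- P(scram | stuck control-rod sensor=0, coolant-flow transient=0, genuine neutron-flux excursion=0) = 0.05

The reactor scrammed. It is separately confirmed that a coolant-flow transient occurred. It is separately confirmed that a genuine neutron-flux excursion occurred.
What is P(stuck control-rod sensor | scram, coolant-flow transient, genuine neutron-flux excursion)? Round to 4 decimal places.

P(stuck control-rod sensor | scram, coolant-flow transient, genuine neutron-flux excursion) ≈ 0.3825

By total probability over both values of stuck control-rod sensor:
  P(scram | coolant-flow transient, genuine neutron-flux excursion) = 0.81*0.652 + 0.94*0.348
        = 0.528120 + 0.327120 = 0.855240
Configurations with stuck control-rod sensor contribute 0.327120, so
  P(stuck control-rod sensor | scram, coolant-flow transient, genuine neutron-flux excursion) = 0.327120 / 0.855240 ≈ 0.3825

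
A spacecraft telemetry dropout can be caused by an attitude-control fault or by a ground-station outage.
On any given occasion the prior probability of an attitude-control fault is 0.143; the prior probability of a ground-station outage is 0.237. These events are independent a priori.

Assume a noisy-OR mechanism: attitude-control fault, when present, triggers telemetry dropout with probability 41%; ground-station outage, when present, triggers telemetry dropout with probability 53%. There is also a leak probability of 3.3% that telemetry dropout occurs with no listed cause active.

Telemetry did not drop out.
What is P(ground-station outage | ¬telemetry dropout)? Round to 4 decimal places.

P(ground-station outage | ¬telemetry dropout) ≈ 0.1274

Under noisy-OR, P(telemetry dropout | causes) = 1 − (1−0.033)·∏(1−qᵢ) over the active causes.
Sum P(¬telemetry dropout|·) weighted by the priors over the 4 (attitude-control fault, ground-station outage) configurations:
  P(¬telemetry dropout) = 0.967*0.857*0.763 + 0.45449*0.857*0.237 + 0.57053*0.143*0.763 + 0.268149*0.143*0.237
        = 0.632313 + 0.092311 + 0.062250 + 0.009088 = 0.795962
The terms with ground-station outage present sum to 0.101399, so
  P(ground-station outage | ¬telemetry dropout) = 0.101399 / 0.795962 ≈ 0.1274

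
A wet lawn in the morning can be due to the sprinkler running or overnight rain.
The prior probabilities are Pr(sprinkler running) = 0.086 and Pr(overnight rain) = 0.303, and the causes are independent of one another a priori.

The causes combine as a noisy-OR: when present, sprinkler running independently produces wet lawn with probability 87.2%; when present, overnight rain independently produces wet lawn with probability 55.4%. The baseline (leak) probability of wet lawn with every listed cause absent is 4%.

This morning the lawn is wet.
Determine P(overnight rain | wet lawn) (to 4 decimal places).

Under noisy-OR, P(wet lawn | causes) = 1 − (1−0.04)·∏(1−qᵢ) over the active causes.
By total probability over the 4 (sprinkler running, overnight rain) configurations:
  P(wet lawn) = 0.04*0.914*0.697 + 0.57184*0.914*0.303 + 0.87712*0.086*0.697 + 0.945196*0.086*0.303
        = 0.025482 + 0.158367 + 0.052576 + 0.024630 = 0.261055
Keeping only the overnight rain-present terms gives 0.182997, so
  P(overnight rain | wet lawn) = 0.182997 / 0.261055 ≈ 0.7010

P(overnight rain | wet lawn) ≈ 0.7010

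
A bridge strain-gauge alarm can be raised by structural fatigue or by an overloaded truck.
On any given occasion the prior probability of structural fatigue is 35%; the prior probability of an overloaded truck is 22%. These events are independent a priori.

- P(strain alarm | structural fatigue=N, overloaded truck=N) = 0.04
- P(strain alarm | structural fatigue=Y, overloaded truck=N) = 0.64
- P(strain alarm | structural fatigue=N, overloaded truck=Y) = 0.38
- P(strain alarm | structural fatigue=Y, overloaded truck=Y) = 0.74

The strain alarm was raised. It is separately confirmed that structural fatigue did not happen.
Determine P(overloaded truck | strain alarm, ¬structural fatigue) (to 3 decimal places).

Enumerate both values of overloaded truck and weight by the priors:
  P(strain alarm | ¬structural fatigue) = 0.04*0.78 + 0.38*0.22
        = 0.031200 + 0.083600 = 0.114800
Keeping only the overloaded truck-present terms gives 0.083600, so
  P(overloaded truck | strain alarm, ¬structural fatigue) = 0.083600 / 0.114800 ≈ 0.728

P(overloaded truck | strain alarm, ¬structural fatigue) ≈ 0.728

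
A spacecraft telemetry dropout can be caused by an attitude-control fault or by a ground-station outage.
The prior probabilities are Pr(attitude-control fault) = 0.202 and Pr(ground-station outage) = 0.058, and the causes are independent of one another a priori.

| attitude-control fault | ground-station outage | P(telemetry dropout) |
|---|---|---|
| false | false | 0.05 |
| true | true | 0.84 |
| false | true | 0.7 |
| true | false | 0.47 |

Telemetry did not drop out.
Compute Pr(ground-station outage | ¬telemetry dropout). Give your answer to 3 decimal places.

P(¬telemetry dropout) = 0.95×0.798×0.942 + 0.3×0.798×0.058 + 0.53×0.202×0.942 + 0.16×0.202×0.058 = 0.714130 + 0.013885 + 0.100851 + 0.001875 = 0.830741
Restricting to configurations with ground-station outage present: 0.013885 + 0.001875 = 0.015760.
So P(ground-station outage | ¬telemetry dropout) = 0.015760/0.830741 ≈ 0.019.

Pr(ground-station outage | ¬telemetry dropout) ≈ 0.019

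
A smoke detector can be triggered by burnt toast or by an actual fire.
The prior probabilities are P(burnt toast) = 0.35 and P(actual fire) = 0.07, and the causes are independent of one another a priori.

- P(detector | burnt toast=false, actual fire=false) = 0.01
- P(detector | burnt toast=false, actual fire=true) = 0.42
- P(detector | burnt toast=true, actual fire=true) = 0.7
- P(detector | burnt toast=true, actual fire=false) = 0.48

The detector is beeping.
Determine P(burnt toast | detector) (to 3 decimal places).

For the numerator, keep only burnt toast=true terms: 0.156240 + 0.017150 = 0.173390
Denominator P(detector): 0.01×0.65×0.93 + 0.42×0.65×0.07 + 0.48×0.35×0.93 + 0.7×0.35×0.07 = 0.198545
Posterior = 0.173390 / 0.198545 ≈ 0.873

P(burnt toast | detector) ≈ 0.873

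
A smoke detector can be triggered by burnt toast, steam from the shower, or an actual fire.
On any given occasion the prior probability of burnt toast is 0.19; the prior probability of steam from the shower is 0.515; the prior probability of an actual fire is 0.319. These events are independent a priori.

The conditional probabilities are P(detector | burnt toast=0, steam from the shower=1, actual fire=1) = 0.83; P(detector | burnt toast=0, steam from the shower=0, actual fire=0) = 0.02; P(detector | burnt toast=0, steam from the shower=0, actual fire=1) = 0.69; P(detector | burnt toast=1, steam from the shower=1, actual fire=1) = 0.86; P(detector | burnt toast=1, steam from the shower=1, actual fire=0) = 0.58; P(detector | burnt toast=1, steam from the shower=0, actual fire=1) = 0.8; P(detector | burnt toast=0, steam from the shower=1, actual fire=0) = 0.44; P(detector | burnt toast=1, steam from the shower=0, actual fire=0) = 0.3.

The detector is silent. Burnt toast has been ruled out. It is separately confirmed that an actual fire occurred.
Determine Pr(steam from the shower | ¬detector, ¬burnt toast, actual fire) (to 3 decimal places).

Pr(steam from the shower | ¬detector, ¬burnt toast, actual fire) ≈ 0.368

Numerator (weight on configurations with steam from the shower): 0.17·0.515 = 0.087550
The normalizing constant is 0.31·0.485 + 0.17·0.515 = 0.237900
P(steam from the shower | ¬detector, ¬burnt toast, actual fire) = 0.087550/0.237900 ≈ 0.368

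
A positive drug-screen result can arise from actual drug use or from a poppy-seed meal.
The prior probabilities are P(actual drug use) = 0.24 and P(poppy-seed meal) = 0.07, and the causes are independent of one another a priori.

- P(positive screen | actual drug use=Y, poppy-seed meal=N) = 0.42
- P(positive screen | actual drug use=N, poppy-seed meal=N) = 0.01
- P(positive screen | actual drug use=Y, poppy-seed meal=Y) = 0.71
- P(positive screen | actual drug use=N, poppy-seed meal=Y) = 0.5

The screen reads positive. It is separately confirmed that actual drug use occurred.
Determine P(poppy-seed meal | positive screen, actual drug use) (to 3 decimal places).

P(poppy-seed meal | positive screen, actual drug use) ≈ 0.113

Enumerate both values of poppy-seed meal and weight by the priors:
  P(positive screen | actual drug use) = 0.42×0.93 + 0.71×0.07
        = 0.390600 + 0.049700 = 0.440300
Keeping only the poppy-seed meal-present terms gives 0.049700, so
  P(poppy-seed meal | positive screen, actual drug use) = 0.049700 / 0.440300 ≈ 0.113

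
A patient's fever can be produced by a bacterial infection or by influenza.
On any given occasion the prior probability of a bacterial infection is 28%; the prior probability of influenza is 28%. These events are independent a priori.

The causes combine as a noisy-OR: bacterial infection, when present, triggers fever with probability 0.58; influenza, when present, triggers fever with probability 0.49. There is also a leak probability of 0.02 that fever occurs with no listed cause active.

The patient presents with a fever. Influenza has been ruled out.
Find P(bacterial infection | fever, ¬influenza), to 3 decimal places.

Under noisy-OR, P(fever | causes) = 1 − (1−0.02)·∏(1−qᵢ) over the active causes.
P(fever | ¬influenza) = 0.02×0.72 + 0.5884×0.28 = 0.014400 + 0.164752 = 0.179152
Of this, 0.164752 comes from 0.5884×0.28 (the bacterial infection=true cases).
So P(bacterial infection | fever, ¬influenza) = 0.164752/0.179152 ≈ 0.920.

P(bacterial infection | fever, ¬influenza) ≈ 0.920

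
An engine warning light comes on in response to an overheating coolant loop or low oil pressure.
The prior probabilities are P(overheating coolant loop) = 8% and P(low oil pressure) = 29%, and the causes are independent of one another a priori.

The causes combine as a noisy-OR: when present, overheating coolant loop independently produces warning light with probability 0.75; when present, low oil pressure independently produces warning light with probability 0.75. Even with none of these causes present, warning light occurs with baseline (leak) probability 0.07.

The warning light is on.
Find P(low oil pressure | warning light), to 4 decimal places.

Under noisy-OR, P(warning light | causes) = 1 − (1−0.07)·∏(1−qᵢ) over the active causes.
Weight on low oil pressure=true, given the evidence: 0.204769 + 0.021851 = 0.226620
Normalizer over all consistent configurations: 0.07×0.92×0.71 + 0.7675×0.92×0.29 + 0.7675×0.08×0.71 + 0.941875×0.08×0.29 = 0.315938
P(low oil pressure | warning light) = 0.226620/0.315938 ≈ 0.7173

P(low oil pressure | warning light) ≈ 0.7173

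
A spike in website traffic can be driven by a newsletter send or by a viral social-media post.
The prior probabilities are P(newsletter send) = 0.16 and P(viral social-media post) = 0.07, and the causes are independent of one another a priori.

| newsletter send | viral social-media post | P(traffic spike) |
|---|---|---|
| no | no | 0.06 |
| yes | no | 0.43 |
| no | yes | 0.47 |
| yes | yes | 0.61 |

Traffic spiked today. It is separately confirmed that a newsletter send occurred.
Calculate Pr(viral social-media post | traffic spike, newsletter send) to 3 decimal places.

Pr(viral social-media post | traffic spike, newsletter send) ≈ 0.096

P(traffic spike | newsletter send) = 0.43*0.93 + 0.61*0.07 = 0.399900 + 0.042700 = 0.442600
Of this, 0.042700 comes from 0.61*0.07 (the viral social-media post=true cases).
P(viral social-media post | traffic spike, newsletter send) = 0.042700 / 0.442600 ≈ 0.096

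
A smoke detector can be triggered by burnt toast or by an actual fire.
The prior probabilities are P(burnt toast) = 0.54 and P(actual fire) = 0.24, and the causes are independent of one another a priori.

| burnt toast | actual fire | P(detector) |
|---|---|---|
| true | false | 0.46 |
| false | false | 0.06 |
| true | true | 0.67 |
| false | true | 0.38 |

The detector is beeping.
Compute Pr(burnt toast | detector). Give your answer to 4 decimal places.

Numerator (weight on configurations with burnt toast): 0.188784 + 0.086832 = 0.275616
The normalizing constant is 0.06·0.46·0.76 + 0.38·0.46·0.24 + 0.46·0.54·0.76 + 0.67·0.54·0.24 = 0.338544
Posterior = 0.275616 / 0.338544 ≈ 0.8141

Pr(burnt toast | detector) ≈ 0.8141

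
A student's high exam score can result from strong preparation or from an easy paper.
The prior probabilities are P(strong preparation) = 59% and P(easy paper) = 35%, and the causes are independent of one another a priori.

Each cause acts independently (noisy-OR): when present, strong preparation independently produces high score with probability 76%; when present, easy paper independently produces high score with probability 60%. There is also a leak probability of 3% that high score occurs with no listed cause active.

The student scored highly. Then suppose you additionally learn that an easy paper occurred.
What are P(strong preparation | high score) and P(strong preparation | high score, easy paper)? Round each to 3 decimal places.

Under noisy-OR, P(high score | causes) = 1 − (1−0.03)·∏(1−qᵢ) over the active causes.
Numerator (weight on configurations with strong preparation): 0.294221 + 0.187271 = 0.481492
Denominator P(high score): 0.03*0.41*0.65 + 0.612*0.41*0.35 + 0.7672*0.59*0.65 + 0.90688*0.59*0.35 = 0.577309
Posterior = 0.481492 / 0.577309 ≈ 0.834

Now also conditioning on easy paper=true:
Sum P(high score|·) weighted by the priors over both values of strong preparation:
  P(high score | easy paper) = 0.612×0.41 + 0.90688×0.59
        = 0.250920 + 0.535059 = 0.785979
Configurations with strong preparation contribute 0.535059, so
  P(strong preparation | high score, easy paper) = 0.535059 / 0.785979 ≈ 0.681

P(strong preparation | high score) ≈ 0.834; P(strong preparation | high score, easy paper) ≈ 0.681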